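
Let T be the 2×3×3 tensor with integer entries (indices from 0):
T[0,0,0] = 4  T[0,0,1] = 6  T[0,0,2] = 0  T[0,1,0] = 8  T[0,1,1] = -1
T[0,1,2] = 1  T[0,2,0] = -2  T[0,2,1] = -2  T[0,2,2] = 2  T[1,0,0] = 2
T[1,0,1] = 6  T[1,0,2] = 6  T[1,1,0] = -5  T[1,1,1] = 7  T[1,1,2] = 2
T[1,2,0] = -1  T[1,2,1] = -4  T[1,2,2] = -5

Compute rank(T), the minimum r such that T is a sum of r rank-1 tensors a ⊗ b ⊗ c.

3

Lower bound: the mode-3 unfolding of T (rows indexed by k, columns by (i,j) = (0,0), (0,1), (0,2), (1,0), (1,1), (1,2)) is [[4, 8, -2, 2, -5, -1], [6, -1, -2, 6, 7, -4], [0, 1, 2, 6, 2, -5]].
There the 3×3 minor on rows k ∈ {0, 1, 2}, columns (i,j) ∈ {(0,0), (0,1), (0,2)} is det [[4, 8, -2], [6, -1, -2], [0, 1, 2]] = -108 ≠ 0, so this unfolding has rank ≥ 3; CP rank is at least every unfolding rank, so rank(T) ≥ 3. (Unfolding ranks only ever bound the CP rank from below — rank(T) can be strictly larger than all of them — so the matching upper bound has to come from an explicit 3-term decomposition.)
Upper bound: T is a sum of 3 rank-1 terms, T = [1, -1] ⊗ [1, 1, -1] ⊗ [4, -4, -2] + [1, -1] ⊗ [2, -1, -2] ⊗ [-2, 1, -1] + [2, 1] ⊗ [2, 1, -1] ⊗ [1, 2, 1] (written with every a and b primitive with positive leading entry and the scale carried by c; CP decompositions are not unique, and this one is verified by expanding entrywise), so rank(T) ≤ 3.
These bounds meet, so rank(T) = 3.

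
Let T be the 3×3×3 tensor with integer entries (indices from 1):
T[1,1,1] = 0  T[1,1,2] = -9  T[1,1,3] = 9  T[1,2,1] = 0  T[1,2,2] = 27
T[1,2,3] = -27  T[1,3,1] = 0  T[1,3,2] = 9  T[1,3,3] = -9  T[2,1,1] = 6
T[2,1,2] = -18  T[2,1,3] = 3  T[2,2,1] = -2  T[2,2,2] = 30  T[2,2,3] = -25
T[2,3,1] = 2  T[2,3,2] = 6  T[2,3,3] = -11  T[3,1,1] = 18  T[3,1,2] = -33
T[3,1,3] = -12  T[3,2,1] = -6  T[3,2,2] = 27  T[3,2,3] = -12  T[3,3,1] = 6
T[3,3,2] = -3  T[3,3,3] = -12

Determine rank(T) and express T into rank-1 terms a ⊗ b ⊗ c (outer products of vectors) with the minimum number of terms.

Lower bound: the mode-2 unfolding of T (rows indexed by j, columns by (i,k) = (1,1), (1,2), (1,3), (2,1), (2,2), (2,3), (3,1), (3,2), (3,3)) is [[0, -9, 9, 6, -18, 3, 18, -33, -12], [0, 27, -27, -2, 30, -25, -6, 27, -12], [0, 9, -9, 2, 6, -11, 6, -3, -12]].
There the 2×2 minor on rows j ∈ {1, 2}, columns (i,k) ∈ {(1,2), (2,1)} is det [[-9, 6], [27, -2]] = -144 ≠ 0, so this unfolding has rank ≥ 2; CP rank is at least every unfolding rank, so rank(T) ≥ 2. (This is only a lower bound: in general the CP rank may exceed every unfolding rank, so we still need to exhibit 2 rank-1 terms summing to T.)
Upper bound — finding two terms. Write S_k = T[:,:,k] for the frontal slices: S₁ = [[0, 0, 0], [6, -2, 2], [18, -6, 6]], S₂ = [[-9, 27, 9], [-18, 30, 6], [-33, 27, -3]], S₃ = [[9, -27, -9], [3, -25, -11], [-12, -12, -12]].
If T = a₁ ⊗ b₁ ⊗ c₁ + a₂ ⊗ b₂ ⊗ c₂ then each S_k = c₁[k]·a₁b₁ᵀ + c₂[k]·a₂b₂ᵀ. S₁ and S₂ are linearly independent, so a₁b₁ᵀ and a₂b₂ᵀ must span the same plane of matrices: they are the rank-1 matrices of the form x·S₁ + y·S₂.
The 2×2 minor of x·S₁ + y·S₂ on rows {1,2}, columns {1,2} is −144·xy + 216·y² = (-72)·(2·x − 3·y)(y), vanishing at (x:y) = (3:2) and (1:0).
M₁ = 3·S₁ + 2·S₂ = [[-18, 54, 18], [-18, 54, 18], [-12, 36, 12]] = (-6)·[3, 3, 2][1, -3, -1]ᵀ and M₂ = S₁ = [[0, 0, 0], [6, -2, 2], [18, -6, 6]] = 2·[0, 1, 3][3, -1, 1]ᵀ, so take a₁ = [3, 3, 2], b₁ = [1, -3, -1], a₂ = [0, 1, 3], b₂ = [3, -1, 1].
Each slice is an integer combination of E₁ = a₁b₁ᵀ and E₂ = a₂b₂ᵀ: S₁ = 2·E₂, S₂ = −3·E₁ − 3·E₂, S₃ = 3·E₁ − 2·E₂; reading off coefficients, c₁ = [0, -3, 3] and c₂ = [2, -3, -2].
Hence T = [3, 3, 2] ⊗ [1, -3, -1] ⊗ [0, -3, 3] + [0, 1, 3] ⊗ [3, -1, 1] ⊗ [2, -3, -2], so rank(T) ≤ 2.
These bounds meet, so rank(T) = 2.

rank(T) = 2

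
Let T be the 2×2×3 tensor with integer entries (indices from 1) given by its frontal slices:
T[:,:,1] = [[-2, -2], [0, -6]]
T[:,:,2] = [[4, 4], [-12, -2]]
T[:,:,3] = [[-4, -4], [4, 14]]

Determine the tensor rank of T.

Lower bound: the mode-3 unfolding of T (rows indexed by k, columns by (i,j) = (1,1), (1,2), (2,1), (2,2)) is [[-2, -2, 0, -6], [4, 4, -12, -2], [-4, -4, 4, 14]].
There the 3×3 minor on rows k ∈ {1, 2, 3}, columns (i,j) ∈ {(1,1), (2,1), (2,2)} is det [[-2, 0, -6], [4, -12, -2], [-4, 4, 14]] = 512 ≠ 0, so this unfolding has rank ≥ 3; CP rank is at least every unfolding rank, so rank(T) ≥ 3. (Flattening ranks never certify an upper bound on CP rank; for that we must actually write T with 3 rank-1 terms.)
Upper bound: T is a sum of 3 rank-1 terms, T = [0, 1] ⊗ [0, 1] ⊗ [-8, 8, 8] + [0, 1] ⊗ [2, 1] ⊗ [-2, -2, -2] + [1, -2] ⊗ [1, 1] ⊗ [-2, 4, -4] (one valid choice — decompositions are not unique — normalised so each a, b is primitive with positive first nonzero entry; check it by expanding all entries), so rank(T) ≤ 3.
These bounds meet, so rank(T) = 3.

3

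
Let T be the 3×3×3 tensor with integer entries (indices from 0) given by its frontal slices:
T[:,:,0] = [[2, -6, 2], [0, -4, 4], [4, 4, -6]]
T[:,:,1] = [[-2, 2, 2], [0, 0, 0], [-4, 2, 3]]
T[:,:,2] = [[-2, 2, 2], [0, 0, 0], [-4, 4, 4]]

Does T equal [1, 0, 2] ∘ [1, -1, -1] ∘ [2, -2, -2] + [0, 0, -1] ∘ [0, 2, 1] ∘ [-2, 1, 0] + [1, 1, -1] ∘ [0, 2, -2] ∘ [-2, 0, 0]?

Yes

Reconstruct entrywise from the claimed factors. For example, T[1,0,2] = 0 and Σₗ aₗ[1]bₗ[0]cₗ[2] = (0)·(1)·(-2) + (0)·(0)·(0) + (1)·(0)·(0) = 0; checking all 27 entries, every one matches. The claim holds.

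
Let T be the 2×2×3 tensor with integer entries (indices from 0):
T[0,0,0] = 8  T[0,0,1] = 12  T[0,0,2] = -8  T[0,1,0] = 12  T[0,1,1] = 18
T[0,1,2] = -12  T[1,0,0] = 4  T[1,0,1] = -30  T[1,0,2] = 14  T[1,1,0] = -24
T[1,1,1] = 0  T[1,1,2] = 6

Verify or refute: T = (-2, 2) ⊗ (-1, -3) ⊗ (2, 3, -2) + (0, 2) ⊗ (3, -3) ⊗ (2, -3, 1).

Reconstruct entry (0,0,0) from the claimed factors: Σₗ aₗ[0]bₗ[0]cₗ[0] = (-2)·(-1)·(2) + (0)·(3)·(2) = 4, but T[0,0,0] = 8. The claim is false.

No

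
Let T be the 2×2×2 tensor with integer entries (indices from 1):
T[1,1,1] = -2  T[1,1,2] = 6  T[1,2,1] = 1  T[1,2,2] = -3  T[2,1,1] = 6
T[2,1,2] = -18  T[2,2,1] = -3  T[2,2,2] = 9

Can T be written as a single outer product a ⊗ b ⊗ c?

If T = a ⊗ b ⊗ c then every fibre of T is a multiple of the corresponding factor, so read the factors off the fibres through the nonzero entry T[1,1,1] = -2.
The mode-1 fibre T[:,1,1] = [-2, 6] gives a = [1, -3] (primitive direction); the mode-2 fibre T[1,:,1] = [-2, 1] gives b = [2, -1]; then c[k] = T[1,1,k] / (a[1]·b[1]) = [-2, 6] / 2 = [-1, 3].
Expanding [1, -3] ⊗ [2, -1] ⊗ [-1, 3] reproduces all 8 entries of T, so T = [1, -3] ⊗ [2, -1] ⊗ [-1, 3] and rank(T) ≤ 1.
Equivalently every frontal slice T[:,:,k] is c[k] times the rank-1 matrix [1, -3] ⊗ [2, -1]. So T has rank 1 (it is nonzero).

Yes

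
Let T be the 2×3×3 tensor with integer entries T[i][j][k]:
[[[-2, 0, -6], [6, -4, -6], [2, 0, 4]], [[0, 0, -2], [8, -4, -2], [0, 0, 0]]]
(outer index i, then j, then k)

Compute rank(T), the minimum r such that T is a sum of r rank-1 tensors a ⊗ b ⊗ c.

Lower bound: the mode-3 unfolding of T (rows indexed by k, columns by (i,j) = (0,0), (0,1), (0,2), (1,0), (1,1), (1,2)) is [[-2, 6, 2, 0, 8, 0], [0, -4, 0, 0, -4, 0], [-6, -6, 4, -2, -2, 0]].
There the 3×3 minor on rows k ∈ {0, 1, 2}, columns (i,j) ∈ {(0,0), (0,1), (0,2)} is det [[-2, 6, 2], [0, -4, 0], [-6, -6, 4]] = -16 ≠ 0, so this unfolding has rank ≥ 3; CP rank is at least every unfolding rank, so rank(T) ≥ 3. (This is only a lower bound: in general the CP rank may exceed every unfolding rank, so we still need to exhibit 3 rank-1 terms summing to T.)
Upper bound: T is a sum of 3 rank-1 terms, T = (1, 0) ⊗ (1, 1, -1) ⊗ (-2, 0, -4) + (1, 1) ⊗ (1, -1, 0) ⊗ (-4, 2, 0) + (1, 1) ⊗ (1, 1, 0) ⊗ (4, -2, -2) (one valid choice — decompositions are not unique — normalised so each a, b is primitive with positive first nonzero entry; check it by expanding all entries), so rank(T) ≤ 3.
These bounds meet, so rank(T) = 3.

3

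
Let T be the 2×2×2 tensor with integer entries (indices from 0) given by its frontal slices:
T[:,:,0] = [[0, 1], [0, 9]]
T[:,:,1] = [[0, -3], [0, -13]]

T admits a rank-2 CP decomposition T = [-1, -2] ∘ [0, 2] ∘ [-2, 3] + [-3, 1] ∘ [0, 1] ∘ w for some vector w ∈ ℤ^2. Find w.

Subtract the known terms from T to get the rank-1 residual R = [-3, 1] ∘ [0, 1] ∘ w, so R[i,j,k] = a[i]·b[j]·w[k]. Pick indices with nonzero a[0]·b[1] = (-3)·(1) = -3. Only the fibre through (0,1,·) is needed: R[0,1,:] = T[0,1,:] − Σₗ aₗ[0]bₗ[1]cₗ = [1, -3] − (-1)·(2)·[-2, 3] = [-3, 3]. Then w[k] = R[0,1,k] / -3 for each k, giving w = [-3, 3] / -3 = [1, -1].

w = [1, -1]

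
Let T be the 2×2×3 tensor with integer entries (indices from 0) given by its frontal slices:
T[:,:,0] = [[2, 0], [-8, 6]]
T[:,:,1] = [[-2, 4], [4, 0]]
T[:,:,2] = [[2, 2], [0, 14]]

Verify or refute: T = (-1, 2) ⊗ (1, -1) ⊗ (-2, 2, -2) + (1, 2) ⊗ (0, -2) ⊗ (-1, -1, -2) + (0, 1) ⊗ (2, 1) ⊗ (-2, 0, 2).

Yes

Reconstruct entrywise from the claimed factors. For example, T[0,0,1] = -2 and Σₗ aₗ[0]bₗ[0]cₗ[1] = (-1)·(1)·(2) + (1)·(0)·(-1) + (0)·(2)·(0) = -2; checking all 12 entries, every one matches. The claim holds.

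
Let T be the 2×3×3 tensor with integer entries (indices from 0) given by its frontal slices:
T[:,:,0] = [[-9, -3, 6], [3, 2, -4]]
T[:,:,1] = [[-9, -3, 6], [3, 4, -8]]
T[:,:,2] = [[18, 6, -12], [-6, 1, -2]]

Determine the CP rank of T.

2

Lower bound: the mode-2 unfolding of T (rows indexed by j, columns by (i,k) = (0,0), (0,1), (0,2), (1,0), (1,1), (1,2)) is [[-9, -9, 18, 3, 3, -6], [-3, -3, 6, 2, 4, 1], [6, 6, -12, -4, -8, -2]].
There the 2×2 minor on rows j ∈ {0, 1}, columns (i,k) ∈ {(0,0), (1,0)} is det [[-9, 3], [-3, 2]] = -9 ≠ 0, so this unfolding has rank ≥ 2; CP rank is at least every unfolding rank, so rank(T) ≥ 2. (Flattening ranks never certify an upper bound on CP rank; for that we must actually write T with 2 rank-1 terms.)
Upper bound — finding two terms. Write S_k = T[:,:,k] for the frontal slices: S₀ = [[-9, -3, 6], [3, 2, -4]], S₁ = [[-9, -3, 6], [3, 4, -8]], S₂ = [[18, 6, -12], [-6, 1, -2]].
If T = a₁ ⊗ b₁ ⊗ c₁ + a₂ ⊗ b₂ ⊗ c₂ then each S_k = c₁[k]·a₁b₁ᵀ + c₂[k]·a₂b₂ᵀ. S₀ and S₁ are linearly independent, so a₁b₁ᵀ and a₂b₂ᵀ must span the same plane of matrices: they are the rank-1 matrices of the form x·S₀ + y·S₁.
The 2×2 minor of x·S₀ + y·S₁ on rows {0,1}, columns {0,1} is −9·x² − 36·xy − 27·y² = (-9)·(x + 3·y)(x + y), vanishing at (x:y) = (3:-1) and (1:-1).
M₁ = 3·S₀ − S₁ = [[-18, -6, 12], [6, 2, -4]] = (-2)·[3, -1][3, 1, -2]ᵀ and M₂ = S₀ − S₁ = [[0, 0, 0], [0, -2, 4]] = (-2)·[0, 1][0, 1, -2]ᵀ, so take a₁ = [3, -1], b₁ = [3, 1, -2], a₂ = [0, 1], b₂ = [0, 1, -2].
Each slice is an integer combination of E₁ = a₁b₁ᵀ and E₂ = a₂b₂ᵀ: S₀ = −E₁ + E₂, S₁ = −E₁ + 3·E₂, S₂ = 2·E₁ + 3·E₂; reading off coefficients, c₁ = [-1, -1, 2] and c₂ = [1, 3, 3].
Hence T = [3, -1] ⊗ [3, 1, -2] ⊗ [-1, -1, 2] + [0, 1] ⊗ [0, 1, -2] ⊗ [1, 3, 3], so rank(T) ≤ 2.
These bounds meet, so rank(T) = 2.
Check entry T[0,1,2] = 6: (3)·(1)·(2) + (0)·(1)·(3) = 6.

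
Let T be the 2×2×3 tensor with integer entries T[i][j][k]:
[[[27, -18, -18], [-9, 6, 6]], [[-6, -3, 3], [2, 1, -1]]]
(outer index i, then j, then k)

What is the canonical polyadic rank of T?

Lower bound: the mode-1 unfolding of T (rows indexed by i, columns by (j,k) = (0,0), (0,1), (0,2), (1,0), (1,1), (1,2)) is [[27, -18, -18, -9, 6, 6], [-6, -3, 3, 2, 1, -1]].
There the 2×2 minor on rows i ∈ {0, 1}, columns (j,k) ∈ {(0,0), (0,1)} is det [[27, -18], [-6, -3]] = -189 ≠ 0, so this unfolding has rank ≥ 2; CP rank is at least every unfolding rank, so rank(T) ≥ 2. (Flattening ranks never certify an upper bound on CP rank; for that we must actually write T with 2 rank-1 terms.)
Upper bound — finding two terms. Every mode-2 slice of T is a multiple of one matrix: T[:,j,:] = b[j]·M with b = [3, -1] and M = [[9, -6, -6], [-2, -1, 1]] (rows indexed by i, columns by k). So it suffices to write M as a sum of two rank-1 matrices.
Splitting M by its rows (i = 0, 1), M = [1, 0][9, -6, -6]ᵀ + [0, 1][-2, -1, 1]ᵀ.
Hence T = [1, 0] ⊗ [3, -1] ⊗ [9, -6, -6] + [0, 1] ⊗ [3, -1] ⊗ [-2, -1, 1], so rank(T) ≤ 2.
These bounds meet, so rank(T) = 2.

2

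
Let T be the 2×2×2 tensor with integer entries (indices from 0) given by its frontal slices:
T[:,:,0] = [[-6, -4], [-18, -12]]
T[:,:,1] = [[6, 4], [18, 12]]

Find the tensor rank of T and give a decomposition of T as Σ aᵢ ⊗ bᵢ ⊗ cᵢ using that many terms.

Lower bound: T ≠ 0 (e.g. T[0,0,0] = -6), so rank(T) ≥ 1.
Upper bound: the mode-1 fibre T[:,0,0] = [-6, -18] gives a = [1, 3] (primitive direction); the mode-2 fibre T[0,:,0] = [-6, -4] gives b = [3, 2]; then c[k] = T[0,0,k] / (a[0]·b[0]) = [-6, 6] / 3 = [-2, 2].
Expanding [1, 3] ⊗ [3, 2] ⊗ [-2, 2] reproduces all 8 entries of T, so T = [1, 3] ⊗ [3, 2] ⊗ [-2, 2] and rank(T) ≤ 1.
These bounds meet, so rank(T) = 1.

rank(T) = 1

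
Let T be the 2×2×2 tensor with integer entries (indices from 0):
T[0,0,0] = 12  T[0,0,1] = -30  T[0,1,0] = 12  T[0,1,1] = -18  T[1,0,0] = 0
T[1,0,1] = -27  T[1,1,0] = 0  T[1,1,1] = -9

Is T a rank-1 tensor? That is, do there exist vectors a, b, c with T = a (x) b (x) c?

No

The mode-3 unfolding of T (rows indexed by k, columns by (i,j) = (0,0), (0,1), (1,0), (1,1)) is [[12, 12, 0, 0], [-30, -18, -27, -9]].
There the 2×2 minor on rows k ∈ {0, 1}, columns (i,j) ∈ {(0,0), (0,1)} is det [[12, 12], [-30, -18]] = 144 ≠ 0, so this unfolding has rank ≥ 2; CP rank is at least every unfolding rank, so rank(T) ≥ 2.
In particular rank(T) ≥ 2 > 1, so T is not rank-1.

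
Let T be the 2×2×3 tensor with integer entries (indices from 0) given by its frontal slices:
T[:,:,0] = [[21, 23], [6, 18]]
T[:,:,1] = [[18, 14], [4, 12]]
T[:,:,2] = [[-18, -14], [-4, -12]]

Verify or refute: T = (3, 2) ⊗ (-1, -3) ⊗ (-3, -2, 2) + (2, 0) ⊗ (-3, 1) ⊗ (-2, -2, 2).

Yes

Reconstruct entrywise from the claimed factors. For example, T[0,0,1] = 18 and Σₗ aₗ[0]bₗ[0]cₗ[1] = (3)·(-1)·(-2) + (2)·(-3)·(-2) = 18; checking all 12 entries, every one matches. The claim holds.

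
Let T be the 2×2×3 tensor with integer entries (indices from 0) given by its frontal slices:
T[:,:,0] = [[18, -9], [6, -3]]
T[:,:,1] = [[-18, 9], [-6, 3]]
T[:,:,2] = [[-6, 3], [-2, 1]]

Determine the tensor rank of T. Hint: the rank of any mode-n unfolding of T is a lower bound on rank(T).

1

Lower bound: T ≠ 0 (e.g. T[0,0,0] = 18), so rank(T) ≥ 1.
Upper bound: if T = a ⊗ b ⊗ c then every fibre of T is a multiple of the corresponding factor, so read the factors off the fibres through the nonzero entry T[0,0,0] = 18.
The mode-1 fibre T[:,0,0] = [18, 6] gives a = [3, 1] (primitive direction); the mode-2 fibre T[0,:,0] = [18, -9] gives b = [2, -1]; then c[k] = T[0,0,k] / (a[0]·b[0]) = [18, -18, -6] / 6 = [3, -3, -1].
Expanding [3, 1] ⊗ [2, -1] ⊗ [3, -3, -1] reproduces all 12 entries of T, so T = [3, 1] ⊗ [2, -1] ⊗ [3, -3, -1] and rank(T) ≤ 1.
These bounds meet, so rank(T) = 1.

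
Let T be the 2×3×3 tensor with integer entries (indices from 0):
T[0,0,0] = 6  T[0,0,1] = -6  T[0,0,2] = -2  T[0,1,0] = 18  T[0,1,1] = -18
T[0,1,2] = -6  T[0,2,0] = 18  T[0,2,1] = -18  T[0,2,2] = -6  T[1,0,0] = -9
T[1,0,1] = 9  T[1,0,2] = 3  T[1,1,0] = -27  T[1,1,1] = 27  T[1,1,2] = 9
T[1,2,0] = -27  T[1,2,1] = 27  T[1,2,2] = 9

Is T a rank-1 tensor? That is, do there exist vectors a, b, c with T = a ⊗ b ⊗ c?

If T = a ⊗ b ⊗ c then every fibre of T is a multiple of the corresponding factor, so read the factors off the fibres through the nonzero entry T[0,0,0] = 6.
The mode-1 fibre T[:,0,0] = [6, -9] gives a = [2, -3] (primitive direction); the mode-2 fibre T[0,:,0] = [6, 18, 18] gives b = [1, 3, 3]; then c[k] = T[0,0,k] / (a[0]·b[0]) = [6, -6, -2] / 2 = [3, -3, -1].
Expanding [2, -3] ⊗ [1, 3, 3] ⊗ [3, -3, -1] reproduces all 18 entries of T, so T = [2, -3] ⊗ [1, 3, 3] ⊗ [3, -3, -1] and rank(T) ≤ 1.
Equivalently every frontal slice T[:,:,k] is c[k] times the rank-1 matrix [2, -3] ⊗ [1, 3, 3]. So T has rank 1 (it is nonzero).

Yes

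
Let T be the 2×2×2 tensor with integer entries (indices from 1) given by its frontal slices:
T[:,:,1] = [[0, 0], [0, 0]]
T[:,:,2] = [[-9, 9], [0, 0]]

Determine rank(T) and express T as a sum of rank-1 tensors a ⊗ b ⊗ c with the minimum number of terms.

rank(T) = 1

Lower bound: T ≠ 0 (e.g. T[1,1,2] = -9), so rank(T) ≥ 1.
Upper bound: the mode-1 fibre T[:,1,2] = [-9, 0] gives a = [1, 0] (primitive direction); the mode-2 fibre T[1,:,2] = [-9, 9] gives b = [1, -1]; then c[k] = T[1,1,k] / (a[1]·b[1]) = [0, -9] / 1 = [0, -9].
Expanding [1, 0] ⊗ [1, -1] ⊗ [0, -9] reproduces all 8 entries of T, so T = [1, 0] ⊗ [1, -1] ⊗ [0, -9] and rank(T) ≤ 1.
These bounds meet, so rank(T) = 1.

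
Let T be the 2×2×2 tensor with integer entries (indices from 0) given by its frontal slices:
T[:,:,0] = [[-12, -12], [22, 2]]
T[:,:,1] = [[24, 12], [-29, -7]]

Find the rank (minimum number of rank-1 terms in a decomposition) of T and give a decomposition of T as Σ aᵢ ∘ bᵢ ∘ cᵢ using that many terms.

rank(T) = 2

Lower bound: in the mode-2 unfolding of T (rows indexed by j, columns by (i,k)) the 2×2 minor on rows j ∈ {0, 1}, columns (i,k) ∈ {(0,0), (0,1)} is det [[-12, 24], [-12, 12]] = 144 ≠ 0, so that unfolding has rank ≥ 2 and hence rank(T) ≥ 2 (CP rank is at least every unfolding rank, though it can be larger).
Upper bound: with S_k = T[:,:,k], the two rank-1 terms a₁b₁ᵀ, a₂b₂ᵀ are the rank-1 members of the pencil x·S₀ + y·S₁.
det(x·S₀ + y·S₁) is 240·x² − 480·xy + 180·y² = 60·(2·x − 3·y)(2·x − y), vanishing at (x:y) = (3:2) and (1:2).
M₁ = 3·S₀ + 2·S₁ = [[12, -12], [8, -8]] = 4·[3, 2][1, -1]ᵀ and M₂ = S₀ + 2·S₁ = [[36, 12], [-36, -12]] = 12·[1, -1][3, 1]ᵀ, so take a₁ = [3, 2], b₁ = [1, -1], a₂ = [1, -1], b₂ = [3, 1].
Each slice is an integer combination of E₁ = a₁b₁ᵀ and E₂ = a₂b₂ᵀ: S₀ = 2·E₁ − 6·E₂, S₁ = −E₁ + 9·E₂; reading off coefficients, c₁ = [2, -1] and c₂ = [-6, 9].
Hence T = [3, 2] ∘ [1, -1] ∘ [2, -1] + [1, -1] ∘ [3, 1] ∘ [-6, 9], so rank(T) ≤ 2.
These bounds meet, so rank(T) = 2.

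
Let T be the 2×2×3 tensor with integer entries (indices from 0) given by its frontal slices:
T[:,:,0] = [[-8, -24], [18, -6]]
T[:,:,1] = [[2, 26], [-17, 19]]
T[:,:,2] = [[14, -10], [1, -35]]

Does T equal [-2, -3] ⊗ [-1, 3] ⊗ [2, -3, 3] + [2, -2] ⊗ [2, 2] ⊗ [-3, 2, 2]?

Yes

Reconstruct entrywise from the claimed factors. For example, T[1,0,0] = 18 and Σₗ aₗ[1]bₗ[0]cₗ[0] = (-3)·(-1)·(2) + (-2)·(2)·(-3) = 18; checking all 12 entries, every one matches. The claim holds.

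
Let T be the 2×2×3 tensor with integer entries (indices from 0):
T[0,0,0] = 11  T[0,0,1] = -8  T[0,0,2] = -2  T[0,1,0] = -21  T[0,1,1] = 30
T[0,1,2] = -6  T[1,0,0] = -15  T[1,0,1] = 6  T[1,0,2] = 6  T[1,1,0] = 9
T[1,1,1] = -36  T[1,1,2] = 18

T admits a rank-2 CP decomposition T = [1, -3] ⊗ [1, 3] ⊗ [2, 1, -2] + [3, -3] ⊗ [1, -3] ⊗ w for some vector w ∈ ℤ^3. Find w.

w = [3, -3, 0]

Subtract the known terms from T to get the rank-1 residual R = [3, -3] ⊗ [1, -3] ⊗ w, so R[i,j,k] = a[i]·b[j]·w[k]. Pick indices with nonzero a[0]·b[0] = (3)·(1) = 3. Only the fibre through (0,0,·) is needed: R[0,0,:] = T[0,0,:] − Σₗ aₗ[0]bₗ[0]cₗ = [11, -8, -2] − (1)·(1)·[2, 1, -2] = [9, -9, 0]. Then w[k] = R[0,0,k] / 3 for each k, giving w = [9, -9, 0] / 3 = [3, -3, 0].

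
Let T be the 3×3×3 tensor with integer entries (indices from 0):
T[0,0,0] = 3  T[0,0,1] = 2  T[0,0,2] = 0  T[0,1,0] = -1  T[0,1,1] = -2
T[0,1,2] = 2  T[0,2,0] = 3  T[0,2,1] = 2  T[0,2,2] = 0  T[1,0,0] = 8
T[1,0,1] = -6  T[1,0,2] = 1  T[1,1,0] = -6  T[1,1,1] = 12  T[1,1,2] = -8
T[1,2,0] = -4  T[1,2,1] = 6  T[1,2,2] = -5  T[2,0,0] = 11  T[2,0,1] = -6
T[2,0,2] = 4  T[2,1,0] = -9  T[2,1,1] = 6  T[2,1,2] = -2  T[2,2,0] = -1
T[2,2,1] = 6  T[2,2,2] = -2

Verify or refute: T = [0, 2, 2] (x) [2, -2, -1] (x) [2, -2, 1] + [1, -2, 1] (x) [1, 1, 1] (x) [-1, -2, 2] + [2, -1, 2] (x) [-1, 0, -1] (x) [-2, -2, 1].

Yes

Reconstruct entrywise from the claimed factors. For example, T[1,2,0] = -4 and Σₗ aₗ[1]bₗ[2]cₗ[0] = (2)·(-1)·(2) + (-2)·(1)·(-1) + (-1)·(-1)·(-2) = -4; checking all 27 entries, every one matches. The claim holds.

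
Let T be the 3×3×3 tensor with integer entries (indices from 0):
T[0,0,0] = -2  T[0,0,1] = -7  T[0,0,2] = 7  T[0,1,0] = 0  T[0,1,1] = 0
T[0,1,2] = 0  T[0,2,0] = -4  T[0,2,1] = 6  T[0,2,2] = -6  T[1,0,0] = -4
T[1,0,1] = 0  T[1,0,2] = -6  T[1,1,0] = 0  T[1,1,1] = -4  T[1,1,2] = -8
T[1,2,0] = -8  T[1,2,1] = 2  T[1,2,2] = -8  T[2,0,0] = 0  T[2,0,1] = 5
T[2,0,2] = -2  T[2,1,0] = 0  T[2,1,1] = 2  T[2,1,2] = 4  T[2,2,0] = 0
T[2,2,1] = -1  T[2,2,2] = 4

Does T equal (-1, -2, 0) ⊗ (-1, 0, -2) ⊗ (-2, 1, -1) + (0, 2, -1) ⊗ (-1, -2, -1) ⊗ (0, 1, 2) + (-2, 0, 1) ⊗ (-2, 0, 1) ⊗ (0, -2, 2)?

Yes

Reconstruct entrywise from the claimed factors. For example, T[0,0,1] = -7 and Σₗ aₗ[0]bₗ[0]cₗ[1] = (-1)·(-1)·(1) + (0)·(-1)·(1) + (-2)·(-2)·(-2) = -7; checking all 27 entries, every one matches. The claim holds.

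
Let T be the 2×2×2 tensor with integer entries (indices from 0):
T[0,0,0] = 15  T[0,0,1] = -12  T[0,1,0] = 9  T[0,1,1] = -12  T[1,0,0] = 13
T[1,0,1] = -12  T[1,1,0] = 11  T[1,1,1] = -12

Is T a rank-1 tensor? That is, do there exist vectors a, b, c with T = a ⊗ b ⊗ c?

The mode-3 unfolding of T (rows indexed by k, columns by (i,j) = (0,0), (0,1), (1,0), (1,1)) is [[15, 9, 13, 11], [-12, -12, -12, -12]].
There the 2×2 minor on rows k ∈ {0, 1}, columns (i,j) ∈ {(0,0), (0,1)} is det [[15, 9], [-12, -12]] = -72 ≠ 0, so this unfolding has rank ≥ 2; CP rank is at least every unfolding rank, so rank(T) ≥ 2.
In particular rank(T) ≥ 2 > 1, so T is not rank-1.

No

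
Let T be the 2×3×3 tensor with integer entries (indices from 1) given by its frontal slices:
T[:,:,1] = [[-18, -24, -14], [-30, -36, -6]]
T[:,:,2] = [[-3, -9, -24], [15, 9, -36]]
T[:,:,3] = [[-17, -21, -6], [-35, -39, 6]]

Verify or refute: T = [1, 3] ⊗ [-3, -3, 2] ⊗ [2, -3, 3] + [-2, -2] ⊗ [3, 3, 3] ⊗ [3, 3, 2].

Reconstruct entry (1,1,1) from the claimed factors: Σₗ aₗ[1]bₗ[1]cₗ[1] = (1)·(-3)·(2) + (-2)·(3)·(3) = -24, but T[1,1,1] = -18. The claim is false.

No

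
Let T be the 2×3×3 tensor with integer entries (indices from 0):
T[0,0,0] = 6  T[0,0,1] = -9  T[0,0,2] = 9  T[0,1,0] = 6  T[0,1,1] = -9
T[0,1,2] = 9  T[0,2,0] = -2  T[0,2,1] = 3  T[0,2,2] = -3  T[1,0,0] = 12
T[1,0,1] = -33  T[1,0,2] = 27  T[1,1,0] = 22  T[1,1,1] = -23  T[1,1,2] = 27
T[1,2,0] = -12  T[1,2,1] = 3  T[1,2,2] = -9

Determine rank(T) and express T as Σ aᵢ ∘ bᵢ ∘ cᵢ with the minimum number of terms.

Lower bound: the mode-2 unfolding of T (rows indexed by j, columns by (i,k) = (0,0), (0,1), (0,2), (1,0), (1,1), (1,2)) is [[6, -9, 9, 12, -33, 27], [6, -9, 9, 22, -23, 27], [-2, 3, -3, -12, 3, -9]].
There the 2×2 minor on rows j ∈ {0, 1}, columns (i,k) ∈ {(0,0), (1,0)} is det [[6, 12], [6, 22]] = 60 ≠ 0, so this unfolding has rank ≥ 2; CP rank is at least every unfolding rank, so rank(T) ≥ 2. (Flattening ranks never certify an upper bound on CP rank; for that we must actually write T with 2 rank-1 terms.)
Upper bound — finding two terms. Write S_k = T[:,:,k] for the frontal slices: S₀ = [[6, 6, -2], [12, 22, -12]], S₁ = [[-9, -9, 3], [-33, -23, 3]], S₂ = [[9, 9, -3], [27, 27, -9]].
If T = a₁ ∘ b₁ ∘ c₁ + a₂ ∘ b₂ ∘ c₂ then each S_k = c₁[k]·a₁b₁ᵀ + c₂[k]·a₂b₂ᵀ. S₀ and S₁ are linearly independent, so a₁b₁ᵀ and a₂b₂ᵀ must span the same plane of matrices: they are the rank-1 matrices of the form x·S₀ + y·S₁.
The 2×2 minor of x·S₀ + y·S₁ on rows {0,1}, columns {0,1} is 60·x² − 30·xy − 90·y² = 30·(2·x − 3·y)(x + y), vanishing at (x:y) = (3:2) and (1:-1).
M₁ = 3·S₀ + 2·S₁ = [[0, 0, 0], [-30, 20, -30]] = (-10)·[0, 1][3, -2, 3]ᵀ and M₂ = S₀ − S₁ = [[15, 15, -5], [45, 45, -15]] = 5·[1, 3][3, 3, -1]ᵀ, so take a₁ = [0, 1], b₁ = [3, -2, 3], a₂ = [1, 3], b₂ = [3, 3, -1].
Each slice is an integer combination of E₁ = a₁b₁ᵀ and E₂ = a₂b₂ᵀ: S₀ = −2·E₁ + 2·E₂, S₁ = −2·E₁ − 3·E₂, S₂ = 3·E₂; reading off coefficients, c₁ = [-2, -2, 0] and c₂ = [2, -3, 3].
Hence T = [0, 1] ∘ [3, -2, 3] ∘ [-2, -2, 0] + [1, 3] ∘ [3, 3, -1] ∘ [2, -3, 3], so rank(T) ≤ 2.
These bounds meet, so rank(T) = 2.
Check entry T[0,1,2] = 9: (0)·(-2)·(0) + (1)·(3)·(3) = 9.

rank(T) = 2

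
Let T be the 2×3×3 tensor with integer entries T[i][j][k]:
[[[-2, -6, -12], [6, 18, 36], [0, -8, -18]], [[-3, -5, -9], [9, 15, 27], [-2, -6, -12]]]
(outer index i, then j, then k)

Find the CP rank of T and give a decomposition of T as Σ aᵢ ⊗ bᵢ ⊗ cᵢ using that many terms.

Lower bound: the mode-3 unfolding of T (rows indexed by k, columns by (i,j) = (0,0), (0,1), (0,2), (1,0), (1,1), (1,2)) is [[-2, 6, 0, -3, 9, -2], [-6, 18, -8, -5, 15, -6], [-12, 36, -18, -9, 27, -12]].
There the 2×2 minor on rows k ∈ {0, 1}, columns (i,j) ∈ {(0,0), (0,2)} is det [[-2, 0], [-6, -8]] = 16 ≠ 0, so this unfolding has rank ≥ 2; CP rank is at least every unfolding rank, so rank(T) ≥ 2. (Unfolding ranks only ever bound the CP rank from below — rank(T) can be strictly larger than all of them — so the matching upper bound has to come from an explicit 2-term decomposition.)
Upper bound — finding two terms. Write S_k = T[:,:,k] for the frontal slices: S₀ = [[-2, 6, 0], [-3, 9, -2]], S₁ = [[-6, 18, -8], [-5, 15, -6]], S₂ = [[-12, 36, -18], [-9, 27, -12]].
If T = a₁ ⊗ b₁ ⊗ c₁ + a₂ ⊗ b₂ ⊗ c₂ then each S_k = c₁[k]·a₁b₁ᵀ + c₂[k]·a₂b₂ᵀ. S₀ and S₁ are linearly independent, so a₁b₁ᵀ and a₂b₂ᵀ must span the same plane of matrices: they are the rank-1 matrices of the form x·S₀ + y·S₁.
The 2×2 minor of x·S₀ + y·S₁ on rows {0,1}, columns {0,2} is 4·x² − 4·y² = 4·(x − y)(x + y), vanishing at (x:y) = (1:1) and (1:-1).
M₁ = S₀ + S₁ = [[-8, 24, -8], [-8, 24, -8]] = (-8)·[1, 1][1, -3, 1]ᵀ and M₂ = S₀ − S₁ = [[4, -12, 8], [2, -6, 4]] = 2·[2, 1][1, -3, 2]ᵀ, so take a₁ = [1, 1], b₁ = [1, -3, 1], a₂ = [2, 1], b₂ = [1, -3, 2].
Each slice is an integer combination of E₁ = a₁b₁ᵀ and E₂ = a₂b₂ᵀ: S₀ = −4·E₁ + E₂, S₁ = −4·E₁ − E₂, S₂ = −6·E₁ − 3·E₂; reading off coefficients, c₁ = [-4, -4, -6] and c₂ = [1, -1, -3].
Hence T = [1, 1] ⊗ [1, -3, 1] ⊗ [-4, -4, -6] + [2, 1] ⊗ [1, -3, 2] ⊗ [1, -1, -3], so rank(T) ≤ 2.
These bounds meet, so rank(T) = 2.
Check entry T[0,2,0] = 0: (1)·(1)·(-4) + (2)·(2)·(1) = 0.

rank(T) = 2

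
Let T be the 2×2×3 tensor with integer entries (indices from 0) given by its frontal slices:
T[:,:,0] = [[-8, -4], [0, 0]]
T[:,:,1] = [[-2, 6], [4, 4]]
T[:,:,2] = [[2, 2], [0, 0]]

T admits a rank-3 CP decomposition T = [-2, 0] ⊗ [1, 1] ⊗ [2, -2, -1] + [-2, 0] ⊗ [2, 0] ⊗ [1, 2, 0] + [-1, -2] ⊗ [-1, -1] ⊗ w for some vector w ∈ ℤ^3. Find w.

w = [0, 2, 0]

Subtract the known terms from T to get the rank-1 residual R = [-1, -2] ⊗ [-1, -1] ⊗ w, so R[i,j,k] = a[i]·b[j]·w[k]. Pick indices with nonzero a[0]·b[0] = (-1)·(-1) = 1. Only the fibre through (0,0,·) is needed: R[0,0,:] = T[0,0,:] − Σₗ aₗ[0]bₗ[0]cₗ = [-8, -2, 2] − (-2)·(1)·[2, -2, -1] − (-2)·(2)·[1, 2, 0] = [0, 2, 0]. Then w[k] = R[0,0,k] / 1 for each k, giving w = [0, 2, 0] / 1 = [0, 2, 0].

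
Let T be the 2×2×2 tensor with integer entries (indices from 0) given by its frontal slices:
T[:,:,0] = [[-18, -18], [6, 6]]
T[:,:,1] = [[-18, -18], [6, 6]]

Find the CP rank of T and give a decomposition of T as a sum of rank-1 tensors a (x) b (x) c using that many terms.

rank(T) = 1

Lower bound: T ≠ 0 (e.g. T[0,0,0] = -18), so rank(T) ≥ 1.
Upper bound: if T = a (x) b (x) c then every fibre of T is a multiple of the corresponding factor, so read the factors off the fibres through the nonzero entry T[0,0,0] = -18.
The mode-1 fibre T[:,0,0] = [-18, 6] gives a = (3, -1) (primitive direction); the mode-2 fibre T[0,:,0] = [-18, -18] gives b = (1, 1); then c[k] = T[0,0,k] / (a[0]·b[0]) = [-18, -18] / 3 = (-6, -6).
Expanding (3, -1) (x) (1, 1) (x) (-6, -6) reproduces all 8 entries of T, so T = (3, -1) (x) (1, 1) (x) (-6, -6) and rank(T) ≤ 1.
These bounds meet, so rank(T) = 1.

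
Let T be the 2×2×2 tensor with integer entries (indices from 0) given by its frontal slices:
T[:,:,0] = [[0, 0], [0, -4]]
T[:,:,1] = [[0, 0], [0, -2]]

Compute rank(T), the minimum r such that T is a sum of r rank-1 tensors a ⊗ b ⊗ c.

Lower bound: T ≠ 0 (e.g. T[1,1,0] = -4), so rank(T) ≥ 1.
Upper bound: if T = a ⊗ b ⊗ c then every fibre of T is a multiple of the corresponding factor, so read the factors off the fibres through the nonzero entry T[1,1,0] = -4.
The mode-1 fibre T[:,1,0] = [0, -4] gives a = [0, 1] (primitive direction); the mode-2 fibre T[1,:,0] = [0, -4] gives b = [0, 1]; then c[k] = T[1,1,k] / (a[1]·b[1]) = [-4, -2] / 1 = [-4, -2].
Expanding [0, 1] ⊗ [0, 1] ⊗ [-4, -2] reproduces all 8 entries of T, so T = [0, 1] ⊗ [0, 1] ⊗ [-4, -2] and rank(T) ≤ 1.
These bounds meet, so rank(T) = 1.

1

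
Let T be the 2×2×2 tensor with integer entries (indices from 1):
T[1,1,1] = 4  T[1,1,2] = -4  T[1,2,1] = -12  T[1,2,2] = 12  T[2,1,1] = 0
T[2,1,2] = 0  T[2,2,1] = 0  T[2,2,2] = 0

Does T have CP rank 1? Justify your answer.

Yes

If T = a ⊗ b ⊗ c then every fibre of T is a multiple of the corresponding factor, so read the factors off the fibres through the nonzero entry T[1,1,1] = 4.
The mode-1 fibre T[:,1,1] = [4, 0] gives a = (1, 0) (primitive direction); the mode-2 fibre T[1,:,1] = [4, -12] gives b = (1, -3); then c[k] = T[1,1,k] / (a[1]·b[1]) = [4, -4] / 1 = (4, -4).
Expanding (1, 0) ⊗ (1, -3) ⊗ (4, -4) reproduces all 8 entries of T, so T = (1, 0) ⊗ (1, -3) ⊗ (4, -4) and rank(T) ≤ 1.
Equivalently every frontal slice T[:,:,k] is c[k] times the rank-1 matrix (1, 0) ⊗ (1, -3). So T has rank 1 (it is nonzero).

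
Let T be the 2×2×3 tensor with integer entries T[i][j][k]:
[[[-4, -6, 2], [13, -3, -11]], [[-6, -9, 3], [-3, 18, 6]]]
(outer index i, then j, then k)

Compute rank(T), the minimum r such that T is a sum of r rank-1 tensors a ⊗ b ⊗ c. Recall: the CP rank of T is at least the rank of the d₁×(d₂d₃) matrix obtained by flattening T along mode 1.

2

Lower bound: the mode-1 unfolding of T (rows indexed by i, columns by (j,k) = (0,0), (0,1), (0,2), (1,0), (1,1), (1,2)) is [[-4, -6, 2, 13, -3, -11], [-6, -9, 3, -3, 18, 6]].
There the 2×2 minor on rows i ∈ {0, 1}, columns (j,k) ∈ {(0,0), (1,0)} is det [[-4, 13], [-6, -3]] = 90 ≠ 0, so this unfolding has rank ≥ 2; CP rank is at least every unfolding rank, so rank(T) ≥ 2. (Unfolding ranks only ever bound the CP rank from below — rank(T) can be strictly larger than all of them — so the matching upper bound has to come from an explicit 2-term decomposition.)
Upper bound — finding two terms. Write S_k = T[:,:,k] for the frontal slices: S₀ = [[-4, 13], [-6, -3]], S₁ = [[-6, -3], [-9, 18]], S₂ = [[2, -11], [3, 6]].
If T = a₁ ⊗ b₁ ⊗ c₁ + a₂ ⊗ b₂ ⊗ c₂ then each S_k = c₁[k]·a₁b₁ᵀ + c₂[k]·a₂b₂ᵀ. S₀ and S₁ are linearly independent, so a₁b₁ᵀ and a₂b₂ᵀ must span the same plane of matrices: they are the rank-1 matrices of the form x·S₀ + y·S₁.
det(x·S₀ + y·S₁) is 90·x² + 45·xy − 135·y² = 45·(2·x + 3·y)(x − y), vanishing at (x:y) = (3:-2) and (1:1).
M₁ = 3·S₀ − 2·S₁ = [[0, 45], [0, -45]] = 45·[1, -1][0, 1]ᵀ and M₂ = S₀ + S₁ = [[-10, 10], [-15, 15]] = (-5)·[2, 3][1, -1]ᵀ, so take a₁ = [1, -1], b₁ = [0, 1], a₂ = [2, 3], b₂ = [1, -1].
Each slice is an integer combination of E₁ = a₁b₁ᵀ and E₂ = a₂b₂ᵀ: S₀ = 9·E₁ − 2·E₂, S₁ = −9·E₁ − 3·E₂, S₂ = −9·E₁ + E₂; reading off coefficients, c₁ = [9, -9, -9] and c₂ = [-2, -3, 1].
Hence T = [1, -1] ⊗ [0, 1] ⊗ [9, -9, -9] + [2, 3] ⊗ [1, -1] ⊗ [-2, -3, 1], so rank(T) ≤ 2.
These bounds meet, so rank(T) = 2.
Check entry T[0,1,2] = -11: (1)·(1)·(-9) + (2)·(-1)·(1) = -11.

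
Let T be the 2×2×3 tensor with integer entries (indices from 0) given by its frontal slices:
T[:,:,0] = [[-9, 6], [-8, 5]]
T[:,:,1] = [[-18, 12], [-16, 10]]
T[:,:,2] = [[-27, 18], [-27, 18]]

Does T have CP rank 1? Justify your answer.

The mode-1 unfolding of T (rows indexed by i, columns by (j,k) = (0,0), (0,1), (0,2), (1,0), (1,1), (1,2)) is [[-9, -18, -27, 6, 12, 18], [-8, -16, -27, 5, 10, 18]].
There the 2×2 minor on rows i ∈ {0, 1}, columns (j,k) ∈ {(0,0), (0,2)} is det [[-9, -27], [-8, -27]] = 27 ≠ 0, so this unfolding has rank ≥ 2; CP rank is at least every unfolding rank, so rank(T) ≥ 2.
In particular rank(T) ≥ 2 > 1, so T is not rank-1.

No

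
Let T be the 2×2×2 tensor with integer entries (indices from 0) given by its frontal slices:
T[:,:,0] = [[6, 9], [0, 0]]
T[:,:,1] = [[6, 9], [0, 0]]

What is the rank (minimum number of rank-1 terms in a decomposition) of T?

Lower bound: T ≠ 0 (e.g. T[0,0,0] = 6), so rank(T) ≥ 1.
Upper bound: if T = a ⊗ b ⊗ c then every fibre of T is a multiple of the corresponding factor, so read the factors off the fibres through the nonzero entry T[0,0,0] = 6.
The mode-1 fibre T[:,0,0] = [6, 0] gives a = [1, 0] (primitive direction); the mode-2 fibre T[0,:,0] = [6, 9] gives b = [2, 3]; then c[k] = T[0,0,k] / (a[0]·b[0]) = [6, 6] / 2 = [3, 3].
Expanding [1, 0] ⊗ [2, 3] ⊗ [3, 3] reproduces all 8 entries of T, so T = [1, 0] ⊗ [2, 3] ⊗ [3, 3] and rank(T) ≤ 1.
These bounds meet, so rank(T) = 1.

1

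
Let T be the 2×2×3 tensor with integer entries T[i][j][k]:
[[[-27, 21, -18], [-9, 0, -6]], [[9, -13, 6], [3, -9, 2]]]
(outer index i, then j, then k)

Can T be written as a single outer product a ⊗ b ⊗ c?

No

The mode-2 unfolding of T (rows indexed by j, columns by (i,k) = (0,0), (0,1), (0,2), (1,0), (1,1), (1,2)) is [[-27, 21, -18, 9, -13, 6], [-9, 0, -6, 3, -9, 2]].
There the 2×2 minor on rows j ∈ {0, 1}, columns (i,k) ∈ {(0,0), (0,1)} is det [[-27, 21], [-9, 0]] = 189 ≠ 0, so this unfolding has rank ≥ 2; CP rank is at least every unfolding rank, so rank(T) ≥ 2.
In particular rank(T) ≥ 2 > 1, so T is not rank-1.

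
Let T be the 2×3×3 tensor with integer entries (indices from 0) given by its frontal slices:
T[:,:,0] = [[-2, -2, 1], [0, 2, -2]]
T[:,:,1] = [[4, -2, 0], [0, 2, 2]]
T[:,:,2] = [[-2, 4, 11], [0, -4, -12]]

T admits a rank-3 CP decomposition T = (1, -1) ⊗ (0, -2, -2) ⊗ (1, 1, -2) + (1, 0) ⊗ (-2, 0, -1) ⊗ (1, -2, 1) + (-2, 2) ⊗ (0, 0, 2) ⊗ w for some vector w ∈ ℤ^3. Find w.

w = (-1, 0, -2)

Subtract the known terms from T to get the rank-1 residual R = (-2, 2) ⊗ (0, 0, 2) ⊗ w, so R[i,j,k] = a[i]·b[j]·w[k]. Pick indices with nonzero a[0]·b[2] = (-2)·(2) = -4. Only the fibre through (0,2,·) is needed: R[0,2,:] = T[0,2,:] − Σₗ aₗ[0]bₗ[2]cₗ = [1, 0, 11] − (1)·(-2)·(1, 1, -2) − (1)·(-1)·(1, -2, 1) = [4, 0, 8]. Then w[k] = R[0,2,k] / -4 for each k, giving w = [4, 0, 8] / -4 = (-1, 0, -2).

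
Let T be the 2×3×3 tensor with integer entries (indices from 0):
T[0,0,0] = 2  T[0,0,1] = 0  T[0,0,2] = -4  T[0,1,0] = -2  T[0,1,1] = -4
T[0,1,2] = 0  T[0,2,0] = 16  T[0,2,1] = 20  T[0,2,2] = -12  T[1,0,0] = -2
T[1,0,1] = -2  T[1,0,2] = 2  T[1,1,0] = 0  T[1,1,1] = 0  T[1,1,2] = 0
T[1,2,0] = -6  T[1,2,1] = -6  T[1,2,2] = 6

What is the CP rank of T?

2

Lower bound: the mode-1 unfolding of T (rows indexed by i, columns by (j,k) = (0,0), (0,1), (0,2), (1,0), (1,1), (1,2), (2,0), (2,1), (2,2)) is [[2, 0, -4, -2, -4, 0, 16, 20, -12], [-2, -2, 2, 0, 0, 0, -6, -6, 6]].
There the 2×2 minor on rows i ∈ {0, 1}, columns (j,k) ∈ {(0,0), (0,1)} is det [[2, 0], [-2, -2]] = -4 ≠ 0, so this unfolding has rank ≥ 2; CP rank is at least every unfolding rank, so rank(T) ≥ 2. (This is only a lower bound: in general the CP rank may exceed every unfolding rank, so we still need to exhibit 2 rank-1 terms summing to T.)
Upper bound — finding two terms. Write S_k = T[:,:,k] for the frontal slices: S₀ = [[2, -2, 16], [-2, 0, -6]], S₁ = [[0, -4, 20], [-2, 0, -6]], S₂ = [[-4, 0, -12], [2, 0, 6]].
If T = a₁ ⊗ b₁ ⊗ c₁ + a₂ ⊗ b₂ ⊗ c₂ then each S_k = c₁[k]·a₁b₁ᵀ + c₂[k]·a₂b₂ᵀ. S₀ and S₁ are linearly independent, so a₁b₁ᵀ and a₂b₂ᵀ must span the same plane of matrices: they are the rank-1 matrices of the form x·S₀ + y·S₁.
The 2×2 minor of x·S₀ + y·S₁ on rows {0,1}, columns {0,1} is −4·x² − 12·xy − 8·y² = (-4)·(x + 2·y)(x + y), vanishing at (x:y) = (2:-1) and (1:-1).
M₁ = 2·S₀ − S₁ = [[4, 0, 12], [-2, 0, -6]] = 2·[2, -1][1, 0, 3]ᵀ and M₂ = S₀ − S₁ = [[2, 2, -4], [0, 0, 0]] = 2·[1, 0][1, 1, -2]ᵀ, so take a₁ = [2, -1], b₁ = [1, 0, 3], a₂ = [1, 0], b₂ = [1, 1, -2].
Each slice is an integer combination of E₁ = a₁b₁ᵀ and E₂ = a₂b₂ᵀ: S₀ = 2·E₁ − 2·E₂, S₁ = 2·E₁ − 4·E₂, S₂ = −2·E₁; reading off coefficients, c₁ = [2, 2, -2] and c₂ = [-2, -4, 0].
Hence T = [2, -1] ⊗ [1, 0, 3] ⊗ [2, 2, -2] + [1, 0] ⊗ [1, 1, -2] ⊗ [-2, -4, 0], so rank(T) ≤ 2.
These bounds meet, so rank(T) = 2.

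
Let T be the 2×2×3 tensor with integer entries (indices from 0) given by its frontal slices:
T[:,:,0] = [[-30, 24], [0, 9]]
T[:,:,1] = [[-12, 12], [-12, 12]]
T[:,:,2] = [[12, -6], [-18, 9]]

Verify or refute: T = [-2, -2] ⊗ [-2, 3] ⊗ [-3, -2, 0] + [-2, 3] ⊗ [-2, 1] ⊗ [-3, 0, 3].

No

Reconstruct entry (0,0,0) from the claimed factors: Σₗ aₗ[0]bₗ[0]cₗ[0] = (-2)·(-2)·(-3) + (-2)·(-2)·(-3) = -24, but T[0,0,0] = -30. The claim is false.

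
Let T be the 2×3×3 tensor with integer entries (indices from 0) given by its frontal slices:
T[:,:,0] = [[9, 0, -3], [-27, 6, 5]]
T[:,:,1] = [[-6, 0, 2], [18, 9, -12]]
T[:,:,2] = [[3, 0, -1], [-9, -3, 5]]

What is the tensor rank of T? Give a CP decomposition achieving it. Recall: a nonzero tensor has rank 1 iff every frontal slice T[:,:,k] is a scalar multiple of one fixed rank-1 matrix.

rank(T) = 2

Lower bound: the mode-1 unfolding of T (rows indexed by i, columns by (j,k) = (0,0), (0,1), (0,2), (1,0), (1,1), (1,2), (2,0), (2,1), (2,2)) is [[9, -6, 3, 0, 0, 0, -3, 2, -1], [-27, 18, -9, 6, 9, -3, 5, -12, 5]].
There the 2×2 minor on rows i ∈ {0, 1}, columns (j,k) ∈ {(0,0), (1,0)} is det [[9, 0], [-27, 6]] = 54 ≠ 0, so this unfolding has rank ≥ 2; CP rank is at least every unfolding rank, so rank(T) ≥ 2. (Flattening ranks never certify an upper bound on CP rank; for that we must actually write T with 2 rank-1 terms.)
Upper bound — finding two terms. Write S_k = T[:,:,k] for the frontal slices: S₀ = [[9, 0, -3], [-27, 6, 5]], S₁ = [[-6, 0, 2], [18, 9, -12]], S₂ = [[3, 0, -1], [-9, -3, 5]].
If T = a₁ ⊗ b₁ ⊗ c₁ + a₂ ⊗ b₂ ⊗ c₂ then each S_k = c₁[k]·a₁b₁ᵀ + c₂[k]·a₂b₂ᵀ. S₀ and S₁ are linearly independent, so a₁b₁ᵀ and a₂b₂ᵀ must span the same plane of matrices: they are the rank-1 matrices of the form x·S₀ + y·S₁.
The 2×2 minor of x·S₀ + y·S₁ on rows {0,1}, columns {0,1} is 54·x² + 45·xy − 54·y² = 9·(2·x + 3·y)(3·x − 2·y), vanishing at (x:y) = (3:-2) and (2:3).
M₁ = 3·S₀ − 2·S₁ = [[39, 0, -13], [-117, 0, 39]] = 13·[1, -3][3, 0, -1]ᵀ and M₂ = 2·S₀ + 3·S₁ = [[0, 0, 0], [0, 39, -26]] = 13·[0, 1][0, 3, -2]ᵀ, so take a₁ = [1, -3], b₁ = [3, 0, -1], a₂ = [0, 1], b₂ = [0, 3, -2].
Each slice is an integer combination of E₁ = a₁b₁ᵀ and E₂ = a₂b₂ᵀ: S₀ = 3·E₁ + 2·E₂, S₁ = −2·E₁ + 3·E₂, S₂ = E₁ − E₂; reading off coefficients, c₁ = [3, -2, 1] and c₂ = [2, 3, -1].
Hence T = [1, -3] ⊗ [3, 0, -1] ⊗ [3, -2, 1] + [0, 1] ⊗ [0, 3, -2] ⊗ [2, 3, -1], so rank(T) ≤ 2.
These bounds meet, so rank(T) = 2.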